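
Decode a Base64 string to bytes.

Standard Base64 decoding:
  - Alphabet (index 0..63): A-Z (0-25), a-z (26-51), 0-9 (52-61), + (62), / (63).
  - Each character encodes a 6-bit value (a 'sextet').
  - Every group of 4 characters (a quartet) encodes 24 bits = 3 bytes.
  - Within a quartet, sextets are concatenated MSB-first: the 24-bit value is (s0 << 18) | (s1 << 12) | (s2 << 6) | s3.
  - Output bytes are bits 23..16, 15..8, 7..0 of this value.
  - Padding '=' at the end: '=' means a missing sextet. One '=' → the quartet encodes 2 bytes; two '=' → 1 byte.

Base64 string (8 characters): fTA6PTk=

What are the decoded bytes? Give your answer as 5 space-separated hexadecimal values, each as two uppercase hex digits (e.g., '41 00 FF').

Answer: 7D 30 3A 3D 39

Derivation:
After char 0 ('f'=31): chars_in_quartet=1 acc=0x1F bytes_emitted=0
After char 1 ('T'=19): chars_in_quartet=2 acc=0x7D3 bytes_emitted=0
After char 2 ('A'=0): chars_in_quartet=3 acc=0x1F4C0 bytes_emitted=0
After char 3 ('6'=58): chars_in_quartet=4 acc=0x7D303A -> emit 7D 30 3A, reset; bytes_emitted=3
After char 4 ('P'=15): chars_in_quartet=1 acc=0xF bytes_emitted=3
After char 5 ('T'=19): chars_in_quartet=2 acc=0x3D3 bytes_emitted=3
After char 6 ('k'=36): chars_in_quartet=3 acc=0xF4E4 bytes_emitted=3
Padding '=': partial quartet acc=0xF4E4 -> emit 3D 39; bytes_emitted=5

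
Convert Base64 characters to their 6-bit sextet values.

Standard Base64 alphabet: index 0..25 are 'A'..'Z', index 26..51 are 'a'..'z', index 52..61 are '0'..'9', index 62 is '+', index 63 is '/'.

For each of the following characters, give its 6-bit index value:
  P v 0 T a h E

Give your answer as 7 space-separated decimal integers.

Answer: 15 47 52 19 26 33 4

Derivation:
'P': A..Z range, ord('P') − ord('A') = 15
'v': a..z range, 26 + ord('v') − ord('a') = 47
'0': 0..9 range, 52 + ord('0') − ord('0') = 52
'T': A..Z range, ord('T') − ord('A') = 19
'a': a..z range, 26 + ord('a') − ord('a') = 26
'h': a..z range, 26 + ord('h') − ord('a') = 33
'E': A..Z range, ord('E') − ord('A') = 4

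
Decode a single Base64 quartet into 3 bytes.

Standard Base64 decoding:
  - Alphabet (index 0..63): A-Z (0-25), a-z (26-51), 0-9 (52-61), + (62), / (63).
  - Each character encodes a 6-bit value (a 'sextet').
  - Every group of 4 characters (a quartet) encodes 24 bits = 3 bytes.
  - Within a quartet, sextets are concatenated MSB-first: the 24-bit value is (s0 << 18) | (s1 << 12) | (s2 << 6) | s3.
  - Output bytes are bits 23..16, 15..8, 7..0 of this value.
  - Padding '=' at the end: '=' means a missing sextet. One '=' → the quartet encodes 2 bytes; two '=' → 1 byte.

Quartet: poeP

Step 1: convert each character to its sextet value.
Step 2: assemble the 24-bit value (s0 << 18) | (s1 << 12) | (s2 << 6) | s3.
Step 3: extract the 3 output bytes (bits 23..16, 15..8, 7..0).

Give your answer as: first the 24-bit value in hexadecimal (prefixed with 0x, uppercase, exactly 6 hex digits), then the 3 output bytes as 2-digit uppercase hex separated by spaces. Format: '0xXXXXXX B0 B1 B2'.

Answer: 0xA6878F A6 87 8F

Derivation:
Sextets: p=41, o=40, e=30, P=15
24-bit: (41<<18) | (40<<12) | (30<<6) | 15
      = 0xA40000 | 0x028000 | 0x000780 | 0x00000F
      = 0xA6878F
Bytes: (v>>16)&0xFF=A6, (v>>8)&0xFF=87, v&0xFF=8F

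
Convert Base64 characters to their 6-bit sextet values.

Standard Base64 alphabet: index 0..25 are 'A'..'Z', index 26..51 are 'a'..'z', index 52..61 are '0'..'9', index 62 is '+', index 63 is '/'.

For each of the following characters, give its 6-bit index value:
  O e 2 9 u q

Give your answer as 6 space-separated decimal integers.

Answer: 14 30 54 61 46 42

Derivation:
'O': A..Z range, ord('O') − ord('A') = 14
'e': a..z range, 26 + ord('e') − ord('a') = 30
'2': 0..9 range, 52 + ord('2') − ord('0') = 54
'9': 0..9 range, 52 + ord('9') − ord('0') = 61
'u': a..z range, 26 + ord('u') − ord('a') = 46
'q': a..z range, 26 + ord('q') − ord('a') = 42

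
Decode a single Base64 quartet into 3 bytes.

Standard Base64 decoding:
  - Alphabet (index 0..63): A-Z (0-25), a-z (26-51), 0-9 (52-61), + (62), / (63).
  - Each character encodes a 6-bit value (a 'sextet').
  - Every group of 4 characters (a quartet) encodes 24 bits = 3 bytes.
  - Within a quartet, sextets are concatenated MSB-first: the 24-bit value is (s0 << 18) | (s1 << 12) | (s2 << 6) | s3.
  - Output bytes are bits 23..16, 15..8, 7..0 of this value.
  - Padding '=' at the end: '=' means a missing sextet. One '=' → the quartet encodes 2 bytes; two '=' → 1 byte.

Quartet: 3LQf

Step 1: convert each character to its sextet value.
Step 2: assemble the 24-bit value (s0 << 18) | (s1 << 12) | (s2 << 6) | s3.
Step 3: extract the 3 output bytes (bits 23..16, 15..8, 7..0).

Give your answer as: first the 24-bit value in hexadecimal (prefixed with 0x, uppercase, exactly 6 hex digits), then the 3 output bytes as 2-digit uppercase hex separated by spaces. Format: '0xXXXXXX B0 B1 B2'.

Answer: 0xDCB41F DC B4 1F

Derivation:
Sextets: 3=55, L=11, Q=16, f=31
24-bit: (55<<18) | (11<<12) | (16<<6) | 31
      = 0xDC0000 | 0x00B000 | 0x000400 | 0x00001F
      = 0xDCB41F
Bytes: (v>>16)&0xFF=DC, (v>>8)&0xFF=B4, v&0xFF=1F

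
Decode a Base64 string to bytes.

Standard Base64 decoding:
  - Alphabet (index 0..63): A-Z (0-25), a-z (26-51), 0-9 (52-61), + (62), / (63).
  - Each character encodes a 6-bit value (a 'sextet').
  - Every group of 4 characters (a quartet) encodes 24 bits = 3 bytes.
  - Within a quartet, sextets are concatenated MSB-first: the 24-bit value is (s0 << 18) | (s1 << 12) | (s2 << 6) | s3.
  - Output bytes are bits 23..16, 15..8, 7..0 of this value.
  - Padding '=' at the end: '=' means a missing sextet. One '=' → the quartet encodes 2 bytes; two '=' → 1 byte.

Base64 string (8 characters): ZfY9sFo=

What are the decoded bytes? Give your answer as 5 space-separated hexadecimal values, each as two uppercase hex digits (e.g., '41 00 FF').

Answer: 65 F6 3D B0 5A

Derivation:
After char 0 ('Z'=25): chars_in_quartet=1 acc=0x19 bytes_emitted=0
After char 1 ('f'=31): chars_in_quartet=2 acc=0x65F bytes_emitted=0
After char 2 ('Y'=24): chars_in_quartet=3 acc=0x197D8 bytes_emitted=0
After char 3 ('9'=61): chars_in_quartet=4 acc=0x65F63D -> emit 65 F6 3D, reset; bytes_emitted=3
After char 4 ('s'=44): chars_in_quartet=1 acc=0x2C bytes_emitted=3
After char 5 ('F'=5): chars_in_quartet=2 acc=0xB05 bytes_emitted=3
After char 6 ('o'=40): chars_in_quartet=3 acc=0x2C168 bytes_emitted=3
Padding '=': partial quartet acc=0x2C168 -> emit B0 5A; bytes_emitted=5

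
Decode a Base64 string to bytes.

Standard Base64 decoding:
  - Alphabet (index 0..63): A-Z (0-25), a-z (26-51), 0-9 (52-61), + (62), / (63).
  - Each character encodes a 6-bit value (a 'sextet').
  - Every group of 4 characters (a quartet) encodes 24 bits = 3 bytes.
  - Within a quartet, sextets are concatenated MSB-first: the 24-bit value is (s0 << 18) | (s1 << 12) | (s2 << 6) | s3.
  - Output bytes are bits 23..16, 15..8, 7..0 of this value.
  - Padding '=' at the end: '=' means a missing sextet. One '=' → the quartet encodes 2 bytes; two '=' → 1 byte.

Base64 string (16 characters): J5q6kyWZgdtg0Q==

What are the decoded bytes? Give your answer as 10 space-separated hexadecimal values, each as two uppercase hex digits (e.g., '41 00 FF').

After char 0 ('J'=9): chars_in_quartet=1 acc=0x9 bytes_emitted=0
After char 1 ('5'=57): chars_in_quartet=2 acc=0x279 bytes_emitted=0
After char 2 ('q'=42): chars_in_quartet=3 acc=0x9E6A bytes_emitted=0
After char 3 ('6'=58): chars_in_quartet=4 acc=0x279ABA -> emit 27 9A BA, reset; bytes_emitted=3
After char 4 ('k'=36): chars_in_quartet=1 acc=0x24 bytes_emitted=3
After char 5 ('y'=50): chars_in_quartet=2 acc=0x932 bytes_emitted=3
After char 6 ('W'=22): chars_in_quartet=3 acc=0x24C96 bytes_emitted=3
After char 7 ('Z'=25): chars_in_quartet=4 acc=0x932599 -> emit 93 25 99, reset; bytes_emitted=6
After char 8 ('g'=32): chars_in_quartet=1 acc=0x20 bytes_emitted=6
After char 9 ('d'=29): chars_in_quartet=2 acc=0x81D bytes_emitted=6
After char 10 ('t'=45): chars_in_quartet=3 acc=0x2076D bytes_emitted=6
After char 11 ('g'=32): chars_in_quartet=4 acc=0x81DB60 -> emit 81 DB 60, reset; bytes_emitted=9
After char 12 ('0'=52): chars_in_quartet=1 acc=0x34 bytes_emitted=9
After char 13 ('Q'=16): chars_in_quartet=2 acc=0xD10 bytes_emitted=9
Padding '==': partial quartet acc=0xD10 -> emit D1; bytes_emitted=10

Answer: 27 9A BA 93 25 99 81 DB 60 D1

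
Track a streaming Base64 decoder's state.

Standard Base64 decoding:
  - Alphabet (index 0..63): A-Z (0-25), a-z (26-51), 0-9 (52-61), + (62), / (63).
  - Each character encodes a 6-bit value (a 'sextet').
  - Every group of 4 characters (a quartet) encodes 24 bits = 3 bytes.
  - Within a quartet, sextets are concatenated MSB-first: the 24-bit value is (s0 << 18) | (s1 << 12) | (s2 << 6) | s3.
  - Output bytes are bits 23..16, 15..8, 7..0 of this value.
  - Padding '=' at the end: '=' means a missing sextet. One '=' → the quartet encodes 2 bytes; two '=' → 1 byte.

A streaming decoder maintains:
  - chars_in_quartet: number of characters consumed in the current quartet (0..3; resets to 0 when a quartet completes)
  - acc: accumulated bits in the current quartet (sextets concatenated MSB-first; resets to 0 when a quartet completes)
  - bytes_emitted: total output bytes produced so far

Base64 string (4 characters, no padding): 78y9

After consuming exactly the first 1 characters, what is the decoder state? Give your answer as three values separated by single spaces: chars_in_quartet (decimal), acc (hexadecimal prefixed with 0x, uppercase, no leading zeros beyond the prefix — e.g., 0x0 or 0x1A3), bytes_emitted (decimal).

After char 0 ('7'=59): chars_in_quartet=1 acc=0x3B bytes_emitted=0

Answer: 1 0x3B 0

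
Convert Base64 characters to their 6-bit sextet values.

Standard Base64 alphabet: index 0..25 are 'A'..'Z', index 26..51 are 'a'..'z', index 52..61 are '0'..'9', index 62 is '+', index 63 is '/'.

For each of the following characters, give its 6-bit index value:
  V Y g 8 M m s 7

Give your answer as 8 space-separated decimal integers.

Answer: 21 24 32 60 12 38 44 59

Derivation:
'V': A..Z range, ord('V') − ord('A') = 21
'Y': A..Z range, ord('Y') − ord('A') = 24
'g': a..z range, 26 + ord('g') − ord('a') = 32
'8': 0..9 range, 52 + ord('8') − ord('0') = 60
'M': A..Z range, ord('M') − ord('A') = 12
'm': a..z range, 26 + ord('m') − ord('a') = 38
's': a..z range, 26 + ord('s') − ord('a') = 44
'7': 0..9 range, 52 + ord('7') − ord('0') = 59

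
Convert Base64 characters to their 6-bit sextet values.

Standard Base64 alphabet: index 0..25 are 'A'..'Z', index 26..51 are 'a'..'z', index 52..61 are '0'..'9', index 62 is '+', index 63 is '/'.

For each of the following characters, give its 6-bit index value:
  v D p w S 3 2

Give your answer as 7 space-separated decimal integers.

'v': a..z range, 26 + ord('v') − ord('a') = 47
'D': A..Z range, ord('D') − ord('A') = 3
'p': a..z range, 26 + ord('p') − ord('a') = 41
'w': a..z range, 26 + ord('w') − ord('a') = 48
'S': A..Z range, ord('S') − ord('A') = 18
'3': 0..9 range, 52 + ord('3') − ord('0') = 55
'2': 0..9 range, 52 + ord('2') − ord('0') = 54

Answer: 47 3 41 48 18 55 54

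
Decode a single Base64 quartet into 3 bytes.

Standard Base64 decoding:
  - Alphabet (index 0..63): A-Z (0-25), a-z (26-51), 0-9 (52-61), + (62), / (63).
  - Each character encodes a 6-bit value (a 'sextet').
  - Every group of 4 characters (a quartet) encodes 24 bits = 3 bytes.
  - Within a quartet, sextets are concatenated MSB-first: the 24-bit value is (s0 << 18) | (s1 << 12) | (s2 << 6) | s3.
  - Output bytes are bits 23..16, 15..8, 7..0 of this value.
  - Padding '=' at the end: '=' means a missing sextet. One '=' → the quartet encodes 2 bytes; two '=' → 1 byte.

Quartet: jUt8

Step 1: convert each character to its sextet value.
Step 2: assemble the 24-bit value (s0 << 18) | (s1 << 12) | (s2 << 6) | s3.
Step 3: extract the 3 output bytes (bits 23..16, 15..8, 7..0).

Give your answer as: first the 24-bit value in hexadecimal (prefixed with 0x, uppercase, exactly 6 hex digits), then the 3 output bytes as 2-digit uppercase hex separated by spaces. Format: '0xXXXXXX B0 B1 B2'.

Sextets: j=35, U=20, t=45, 8=60
24-bit: (35<<18) | (20<<12) | (45<<6) | 60
      = 0x8C0000 | 0x014000 | 0x000B40 | 0x00003C
      = 0x8D4B7C
Bytes: (v>>16)&0xFF=8D, (v>>8)&0xFF=4B, v&0xFF=7C

Answer: 0x8D4B7C 8D 4B 7C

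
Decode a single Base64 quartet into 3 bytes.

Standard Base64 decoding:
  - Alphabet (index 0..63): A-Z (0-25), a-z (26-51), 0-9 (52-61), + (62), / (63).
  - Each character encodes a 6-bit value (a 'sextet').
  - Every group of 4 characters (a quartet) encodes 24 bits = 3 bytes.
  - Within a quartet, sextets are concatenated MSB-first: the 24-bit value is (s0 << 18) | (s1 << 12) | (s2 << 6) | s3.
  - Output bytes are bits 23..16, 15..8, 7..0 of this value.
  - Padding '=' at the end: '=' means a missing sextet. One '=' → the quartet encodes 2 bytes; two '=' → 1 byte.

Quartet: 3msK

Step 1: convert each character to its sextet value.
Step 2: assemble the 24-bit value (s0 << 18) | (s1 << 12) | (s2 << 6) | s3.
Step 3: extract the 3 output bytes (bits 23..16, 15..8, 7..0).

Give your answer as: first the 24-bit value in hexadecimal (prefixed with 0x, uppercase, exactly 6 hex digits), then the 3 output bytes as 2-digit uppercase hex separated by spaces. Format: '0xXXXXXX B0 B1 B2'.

Sextets: 3=55, m=38, s=44, K=10
24-bit: (55<<18) | (38<<12) | (44<<6) | 10
      = 0xDC0000 | 0x026000 | 0x000B00 | 0x00000A
      = 0xDE6B0A
Bytes: (v>>16)&0xFF=DE, (v>>8)&0xFF=6B, v&0xFF=0A

Answer: 0xDE6B0A DE 6B 0A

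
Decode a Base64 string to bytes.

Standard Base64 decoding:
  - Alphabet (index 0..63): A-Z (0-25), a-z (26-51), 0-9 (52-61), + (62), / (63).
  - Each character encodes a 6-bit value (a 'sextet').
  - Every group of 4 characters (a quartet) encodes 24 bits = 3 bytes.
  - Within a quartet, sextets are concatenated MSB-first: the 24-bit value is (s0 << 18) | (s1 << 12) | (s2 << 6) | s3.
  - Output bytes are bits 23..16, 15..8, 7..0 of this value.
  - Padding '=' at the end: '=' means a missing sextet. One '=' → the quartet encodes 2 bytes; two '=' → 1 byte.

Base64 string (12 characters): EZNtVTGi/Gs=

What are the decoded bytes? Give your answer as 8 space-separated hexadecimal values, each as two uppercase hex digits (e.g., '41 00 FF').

Answer: 11 93 6D 55 31 A2 FC 6B

Derivation:
After char 0 ('E'=4): chars_in_quartet=1 acc=0x4 bytes_emitted=0
After char 1 ('Z'=25): chars_in_quartet=2 acc=0x119 bytes_emitted=0
After char 2 ('N'=13): chars_in_quartet=3 acc=0x464D bytes_emitted=0
After char 3 ('t'=45): chars_in_quartet=4 acc=0x11936D -> emit 11 93 6D, reset; bytes_emitted=3
After char 4 ('V'=21): chars_in_quartet=1 acc=0x15 bytes_emitted=3
After char 5 ('T'=19): chars_in_quartet=2 acc=0x553 bytes_emitted=3
After char 6 ('G'=6): chars_in_quartet=3 acc=0x154C6 bytes_emitted=3
After char 7 ('i'=34): chars_in_quartet=4 acc=0x5531A2 -> emit 55 31 A2, reset; bytes_emitted=6
After char 8 ('/'=63): chars_in_quartet=1 acc=0x3F bytes_emitted=6
After char 9 ('G'=6): chars_in_quartet=2 acc=0xFC6 bytes_emitted=6
After char 10 ('s'=44): chars_in_quartet=3 acc=0x3F1AC bytes_emitted=6
Padding '=': partial quartet acc=0x3F1AC -> emit FC 6B; bytes_emitted=8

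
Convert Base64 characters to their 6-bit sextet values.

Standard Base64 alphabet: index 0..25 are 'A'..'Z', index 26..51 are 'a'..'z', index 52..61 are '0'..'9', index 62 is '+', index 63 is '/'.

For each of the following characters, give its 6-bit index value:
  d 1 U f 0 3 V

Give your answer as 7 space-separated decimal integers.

'd': a..z range, 26 + ord('d') − ord('a') = 29
'1': 0..9 range, 52 + ord('1') − ord('0') = 53
'U': A..Z range, ord('U') − ord('A') = 20
'f': a..z range, 26 + ord('f') − ord('a') = 31
'0': 0..9 range, 52 + ord('0') − ord('0') = 52
'3': 0..9 range, 52 + ord('3') − ord('0') = 55
'V': A..Z range, ord('V') − ord('A') = 21

Answer: 29 53 20 31 52 55 21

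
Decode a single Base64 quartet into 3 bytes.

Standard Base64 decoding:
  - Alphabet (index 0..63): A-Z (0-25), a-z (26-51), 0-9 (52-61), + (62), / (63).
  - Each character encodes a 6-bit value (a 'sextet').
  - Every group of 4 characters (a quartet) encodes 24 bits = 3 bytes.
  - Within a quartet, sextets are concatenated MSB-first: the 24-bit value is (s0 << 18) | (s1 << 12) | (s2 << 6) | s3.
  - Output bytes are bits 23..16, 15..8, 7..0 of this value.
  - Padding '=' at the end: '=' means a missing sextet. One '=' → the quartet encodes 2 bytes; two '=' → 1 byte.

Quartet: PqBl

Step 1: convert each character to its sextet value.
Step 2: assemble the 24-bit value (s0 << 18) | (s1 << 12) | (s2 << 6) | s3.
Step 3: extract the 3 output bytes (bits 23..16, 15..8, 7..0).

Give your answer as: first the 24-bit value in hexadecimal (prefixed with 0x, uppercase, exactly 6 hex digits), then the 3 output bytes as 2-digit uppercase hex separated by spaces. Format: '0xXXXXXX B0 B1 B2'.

Answer: 0x3EA065 3E A0 65

Derivation:
Sextets: P=15, q=42, B=1, l=37
24-bit: (15<<18) | (42<<12) | (1<<6) | 37
      = 0x3C0000 | 0x02A000 | 0x000040 | 0x000025
      = 0x3EA065
Bytes: (v>>16)&0xFF=3E, (v>>8)&0xFF=A0, v&0xFF=65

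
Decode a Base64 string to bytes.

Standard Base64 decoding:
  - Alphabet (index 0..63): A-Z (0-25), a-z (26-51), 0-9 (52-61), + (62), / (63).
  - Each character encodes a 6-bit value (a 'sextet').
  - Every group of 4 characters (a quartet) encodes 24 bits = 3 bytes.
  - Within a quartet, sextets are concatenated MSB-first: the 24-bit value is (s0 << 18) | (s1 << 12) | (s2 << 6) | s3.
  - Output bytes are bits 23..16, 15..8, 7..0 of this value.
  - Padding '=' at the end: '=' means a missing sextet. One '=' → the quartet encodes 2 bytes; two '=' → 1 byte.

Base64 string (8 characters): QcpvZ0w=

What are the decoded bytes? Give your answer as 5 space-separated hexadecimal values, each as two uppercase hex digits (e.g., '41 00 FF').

Answer: 41 CA 6F 67 4C

Derivation:
After char 0 ('Q'=16): chars_in_quartet=1 acc=0x10 bytes_emitted=0
After char 1 ('c'=28): chars_in_quartet=2 acc=0x41C bytes_emitted=0
After char 2 ('p'=41): chars_in_quartet=3 acc=0x10729 bytes_emitted=0
After char 3 ('v'=47): chars_in_quartet=4 acc=0x41CA6F -> emit 41 CA 6F, reset; bytes_emitted=3
After char 4 ('Z'=25): chars_in_quartet=1 acc=0x19 bytes_emitted=3
After char 5 ('0'=52): chars_in_quartet=2 acc=0x674 bytes_emitted=3
After char 6 ('w'=48): chars_in_quartet=3 acc=0x19D30 bytes_emitted=3
Padding '=': partial quartet acc=0x19D30 -> emit 67 4C; bytes_emitted=5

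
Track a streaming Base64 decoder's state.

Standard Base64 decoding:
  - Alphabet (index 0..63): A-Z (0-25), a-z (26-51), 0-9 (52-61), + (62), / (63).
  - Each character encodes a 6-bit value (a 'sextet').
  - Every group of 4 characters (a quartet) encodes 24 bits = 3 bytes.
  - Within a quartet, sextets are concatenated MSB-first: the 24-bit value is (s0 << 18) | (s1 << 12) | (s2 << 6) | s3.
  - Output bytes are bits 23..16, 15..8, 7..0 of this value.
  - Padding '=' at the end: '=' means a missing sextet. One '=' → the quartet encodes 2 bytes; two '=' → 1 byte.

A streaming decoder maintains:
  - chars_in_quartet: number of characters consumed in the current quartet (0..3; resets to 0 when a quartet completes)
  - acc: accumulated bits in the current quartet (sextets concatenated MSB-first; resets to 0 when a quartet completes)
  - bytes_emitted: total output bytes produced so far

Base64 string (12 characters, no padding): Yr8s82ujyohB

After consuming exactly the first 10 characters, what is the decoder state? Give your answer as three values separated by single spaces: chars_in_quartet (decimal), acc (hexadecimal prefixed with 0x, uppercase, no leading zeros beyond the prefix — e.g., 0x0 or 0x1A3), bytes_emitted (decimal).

Answer: 2 0xCA8 6

Derivation:
After char 0 ('Y'=24): chars_in_quartet=1 acc=0x18 bytes_emitted=0
After char 1 ('r'=43): chars_in_quartet=2 acc=0x62B bytes_emitted=0
After char 2 ('8'=60): chars_in_quartet=3 acc=0x18AFC bytes_emitted=0
After char 3 ('s'=44): chars_in_quartet=4 acc=0x62BF2C -> emit 62 BF 2C, reset; bytes_emitted=3
After char 4 ('8'=60): chars_in_quartet=1 acc=0x3C bytes_emitted=3
After char 5 ('2'=54): chars_in_quartet=2 acc=0xF36 bytes_emitted=3
After char 6 ('u'=46): chars_in_quartet=3 acc=0x3CDAE bytes_emitted=3
After char 7 ('j'=35): chars_in_quartet=4 acc=0xF36BA3 -> emit F3 6B A3, reset; bytes_emitted=6
After char 8 ('y'=50): chars_in_quartet=1 acc=0x32 bytes_emitted=6
After char 9 ('o'=40): chars_in_quartet=2 acc=0xCA8 bytes_emitted=6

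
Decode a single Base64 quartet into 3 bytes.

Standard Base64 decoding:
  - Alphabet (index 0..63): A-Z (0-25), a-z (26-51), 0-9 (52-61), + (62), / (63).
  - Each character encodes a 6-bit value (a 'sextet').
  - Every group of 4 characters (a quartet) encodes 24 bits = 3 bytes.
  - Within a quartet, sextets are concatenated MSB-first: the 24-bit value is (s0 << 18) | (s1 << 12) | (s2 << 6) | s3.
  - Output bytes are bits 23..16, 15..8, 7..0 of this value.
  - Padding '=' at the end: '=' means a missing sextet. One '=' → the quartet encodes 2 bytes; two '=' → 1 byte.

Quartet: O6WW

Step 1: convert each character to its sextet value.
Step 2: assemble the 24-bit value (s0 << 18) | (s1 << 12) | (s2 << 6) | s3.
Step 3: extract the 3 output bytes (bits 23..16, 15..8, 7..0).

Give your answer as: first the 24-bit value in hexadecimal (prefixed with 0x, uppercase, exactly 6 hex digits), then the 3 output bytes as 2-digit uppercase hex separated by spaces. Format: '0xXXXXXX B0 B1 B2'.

Answer: 0x3BA596 3B A5 96

Derivation:
Sextets: O=14, 6=58, W=22, W=22
24-bit: (14<<18) | (58<<12) | (22<<6) | 22
      = 0x380000 | 0x03A000 | 0x000580 | 0x000016
      = 0x3BA596
Bytes: (v>>16)&0xFF=3B, (v>>8)&0xFF=A5, v&0xFF=96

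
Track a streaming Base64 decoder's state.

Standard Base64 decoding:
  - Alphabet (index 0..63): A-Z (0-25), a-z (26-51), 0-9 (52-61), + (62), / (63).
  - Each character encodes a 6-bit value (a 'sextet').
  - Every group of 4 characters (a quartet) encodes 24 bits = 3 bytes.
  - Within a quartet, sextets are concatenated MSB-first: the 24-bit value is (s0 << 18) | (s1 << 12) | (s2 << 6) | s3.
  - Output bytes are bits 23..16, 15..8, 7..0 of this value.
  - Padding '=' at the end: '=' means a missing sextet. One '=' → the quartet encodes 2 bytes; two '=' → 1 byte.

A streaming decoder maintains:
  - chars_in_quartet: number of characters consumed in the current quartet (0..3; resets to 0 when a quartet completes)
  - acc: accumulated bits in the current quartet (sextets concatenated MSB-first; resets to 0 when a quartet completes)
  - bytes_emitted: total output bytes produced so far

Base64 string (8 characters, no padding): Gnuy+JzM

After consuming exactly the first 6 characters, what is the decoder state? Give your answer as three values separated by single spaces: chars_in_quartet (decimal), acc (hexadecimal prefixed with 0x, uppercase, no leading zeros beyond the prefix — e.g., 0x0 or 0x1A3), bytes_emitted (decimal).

Answer: 2 0xF89 3

Derivation:
After char 0 ('G'=6): chars_in_quartet=1 acc=0x6 bytes_emitted=0
After char 1 ('n'=39): chars_in_quartet=2 acc=0x1A7 bytes_emitted=0
After char 2 ('u'=46): chars_in_quartet=3 acc=0x69EE bytes_emitted=0
After char 3 ('y'=50): chars_in_quartet=4 acc=0x1A7BB2 -> emit 1A 7B B2, reset; bytes_emitted=3
After char 4 ('+'=62): chars_in_quartet=1 acc=0x3E bytes_emitted=3
After char 5 ('J'=9): chars_in_quartet=2 acc=0xF89 bytes_emitted=3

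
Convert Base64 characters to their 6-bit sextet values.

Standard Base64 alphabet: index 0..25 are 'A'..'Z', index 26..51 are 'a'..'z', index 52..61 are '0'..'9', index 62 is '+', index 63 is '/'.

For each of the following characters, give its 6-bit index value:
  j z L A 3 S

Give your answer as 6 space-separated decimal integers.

Answer: 35 51 11 0 55 18

Derivation:
'j': a..z range, 26 + ord('j') − ord('a') = 35
'z': a..z range, 26 + ord('z') − ord('a') = 51
'L': A..Z range, ord('L') − ord('A') = 11
'A': A..Z range, ord('A') − ord('A') = 0
'3': 0..9 range, 52 + ord('3') − ord('0') = 55
'S': A..Z range, ord('S') − ord('A') = 18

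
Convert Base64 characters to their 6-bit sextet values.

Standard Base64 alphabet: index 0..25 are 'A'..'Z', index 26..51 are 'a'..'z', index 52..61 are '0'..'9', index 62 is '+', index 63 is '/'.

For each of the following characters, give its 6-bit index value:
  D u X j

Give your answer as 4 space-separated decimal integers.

Answer: 3 46 23 35

Derivation:
'D': A..Z range, ord('D') − ord('A') = 3
'u': a..z range, 26 + ord('u') − ord('a') = 46
'X': A..Z range, ord('X') − ord('A') = 23
'j': a..z range, 26 + ord('j') − ord('a') = 35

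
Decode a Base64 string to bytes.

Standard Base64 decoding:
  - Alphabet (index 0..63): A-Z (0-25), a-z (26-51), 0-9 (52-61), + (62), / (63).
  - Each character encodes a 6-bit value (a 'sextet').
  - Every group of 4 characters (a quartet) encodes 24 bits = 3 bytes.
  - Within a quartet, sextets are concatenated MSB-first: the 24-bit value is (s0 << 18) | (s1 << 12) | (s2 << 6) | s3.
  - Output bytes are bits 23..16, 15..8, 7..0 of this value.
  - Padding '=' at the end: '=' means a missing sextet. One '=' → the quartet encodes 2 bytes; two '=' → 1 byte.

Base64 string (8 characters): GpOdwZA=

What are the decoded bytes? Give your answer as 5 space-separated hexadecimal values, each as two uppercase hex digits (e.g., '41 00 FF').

Answer: 1A 93 9D C1 90

Derivation:
After char 0 ('G'=6): chars_in_quartet=1 acc=0x6 bytes_emitted=0
After char 1 ('p'=41): chars_in_quartet=2 acc=0x1A9 bytes_emitted=0
After char 2 ('O'=14): chars_in_quartet=3 acc=0x6A4E bytes_emitted=0
After char 3 ('d'=29): chars_in_quartet=4 acc=0x1A939D -> emit 1A 93 9D, reset; bytes_emitted=3
After char 4 ('w'=48): chars_in_quartet=1 acc=0x30 bytes_emitted=3
After char 5 ('Z'=25): chars_in_quartet=2 acc=0xC19 bytes_emitted=3
After char 6 ('A'=0): chars_in_quartet=3 acc=0x30640 bytes_emitted=3
Padding '=': partial quartet acc=0x30640 -> emit C1 90; bytes_emitted=5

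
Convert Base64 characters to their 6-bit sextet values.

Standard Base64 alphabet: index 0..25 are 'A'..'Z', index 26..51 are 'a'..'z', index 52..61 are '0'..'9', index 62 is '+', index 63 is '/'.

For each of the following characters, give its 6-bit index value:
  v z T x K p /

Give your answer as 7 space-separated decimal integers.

'v': a..z range, 26 + ord('v') − ord('a') = 47
'z': a..z range, 26 + ord('z') − ord('a') = 51
'T': A..Z range, ord('T') − ord('A') = 19
'x': a..z range, 26 + ord('x') − ord('a') = 49
'K': A..Z range, ord('K') − ord('A') = 10
'p': a..z range, 26 + ord('p') − ord('a') = 41
'/': index 63

Answer: 47 51 19 49 10 41 63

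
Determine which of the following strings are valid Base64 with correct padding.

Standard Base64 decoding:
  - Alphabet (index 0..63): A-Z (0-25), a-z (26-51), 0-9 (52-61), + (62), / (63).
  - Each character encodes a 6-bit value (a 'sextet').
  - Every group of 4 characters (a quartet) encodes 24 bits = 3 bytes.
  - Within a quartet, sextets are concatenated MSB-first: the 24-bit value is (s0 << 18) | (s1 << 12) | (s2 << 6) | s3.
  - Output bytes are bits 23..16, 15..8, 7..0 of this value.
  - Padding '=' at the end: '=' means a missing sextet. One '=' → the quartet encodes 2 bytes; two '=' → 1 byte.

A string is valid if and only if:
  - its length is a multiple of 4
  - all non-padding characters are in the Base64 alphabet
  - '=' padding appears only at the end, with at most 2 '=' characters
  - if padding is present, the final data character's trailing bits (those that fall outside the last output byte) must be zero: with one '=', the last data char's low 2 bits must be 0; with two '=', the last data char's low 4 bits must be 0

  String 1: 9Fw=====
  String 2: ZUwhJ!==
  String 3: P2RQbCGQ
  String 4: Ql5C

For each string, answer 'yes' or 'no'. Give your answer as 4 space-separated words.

String 1: '9Fw=====' → invalid (5 pad chars (max 2))
String 2: 'ZUwhJ!==' → invalid (bad char(s): ['!'])
String 3: 'P2RQbCGQ' → valid
String 4: 'Ql5C' → valid

Answer: no no yes yes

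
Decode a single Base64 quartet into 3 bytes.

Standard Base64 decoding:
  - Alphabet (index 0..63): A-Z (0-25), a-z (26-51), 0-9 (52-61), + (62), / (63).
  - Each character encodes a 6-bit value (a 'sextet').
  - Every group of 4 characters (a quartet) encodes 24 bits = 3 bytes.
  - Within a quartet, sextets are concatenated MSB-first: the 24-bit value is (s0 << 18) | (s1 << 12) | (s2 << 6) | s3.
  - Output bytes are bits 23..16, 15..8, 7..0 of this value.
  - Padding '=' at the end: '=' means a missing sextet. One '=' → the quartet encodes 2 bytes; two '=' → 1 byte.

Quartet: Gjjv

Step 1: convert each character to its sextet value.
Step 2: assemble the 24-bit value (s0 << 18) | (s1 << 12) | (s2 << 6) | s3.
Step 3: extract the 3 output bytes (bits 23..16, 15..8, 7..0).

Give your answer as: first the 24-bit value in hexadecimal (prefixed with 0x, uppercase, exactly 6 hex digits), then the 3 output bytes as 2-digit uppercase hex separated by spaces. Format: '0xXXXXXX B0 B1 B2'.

Sextets: G=6, j=35, j=35, v=47
24-bit: (6<<18) | (35<<12) | (35<<6) | 47
      = 0x180000 | 0x023000 | 0x0008C0 | 0x00002F
      = 0x1A38EF
Bytes: (v>>16)&0xFF=1A, (v>>8)&0xFF=38, v&0xFF=EF

Answer: 0x1A38EF 1A 38 EF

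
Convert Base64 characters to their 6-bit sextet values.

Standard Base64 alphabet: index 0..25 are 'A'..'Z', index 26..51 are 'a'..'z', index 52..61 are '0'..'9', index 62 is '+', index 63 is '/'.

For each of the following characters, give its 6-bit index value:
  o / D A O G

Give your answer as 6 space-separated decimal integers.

Answer: 40 63 3 0 14 6

Derivation:
'o': a..z range, 26 + ord('o') − ord('a') = 40
'/': index 63
'D': A..Z range, ord('D') − ord('A') = 3
'A': A..Z range, ord('A') − ord('A') = 0
'O': A..Z range, ord('O') − ord('A') = 14
'G': A..Z range, ord('G') − ord('A') = 6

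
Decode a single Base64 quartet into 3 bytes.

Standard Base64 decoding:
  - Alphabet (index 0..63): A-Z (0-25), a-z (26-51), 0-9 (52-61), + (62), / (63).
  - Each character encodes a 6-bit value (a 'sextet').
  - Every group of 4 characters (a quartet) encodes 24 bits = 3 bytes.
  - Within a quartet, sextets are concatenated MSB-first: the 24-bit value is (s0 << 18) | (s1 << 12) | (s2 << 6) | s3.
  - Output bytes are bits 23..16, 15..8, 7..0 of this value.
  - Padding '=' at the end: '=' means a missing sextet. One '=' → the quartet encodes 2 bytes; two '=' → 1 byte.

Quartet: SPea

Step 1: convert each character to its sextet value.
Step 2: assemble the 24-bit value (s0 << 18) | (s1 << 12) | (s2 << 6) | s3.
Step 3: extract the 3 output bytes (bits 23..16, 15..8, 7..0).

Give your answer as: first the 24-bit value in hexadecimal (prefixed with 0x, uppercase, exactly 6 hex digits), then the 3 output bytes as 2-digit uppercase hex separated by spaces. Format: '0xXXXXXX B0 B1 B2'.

Answer: 0x48F79A 48 F7 9A

Derivation:
Sextets: S=18, P=15, e=30, a=26
24-bit: (18<<18) | (15<<12) | (30<<6) | 26
      = 0x480000 | 0x00F000 | 0x000780 | 0x00001A
      = 0x48F79A
Bytes: (v>>16)&0xFF=48, (v>>8)&0xFF=F7, v&0xFF=9A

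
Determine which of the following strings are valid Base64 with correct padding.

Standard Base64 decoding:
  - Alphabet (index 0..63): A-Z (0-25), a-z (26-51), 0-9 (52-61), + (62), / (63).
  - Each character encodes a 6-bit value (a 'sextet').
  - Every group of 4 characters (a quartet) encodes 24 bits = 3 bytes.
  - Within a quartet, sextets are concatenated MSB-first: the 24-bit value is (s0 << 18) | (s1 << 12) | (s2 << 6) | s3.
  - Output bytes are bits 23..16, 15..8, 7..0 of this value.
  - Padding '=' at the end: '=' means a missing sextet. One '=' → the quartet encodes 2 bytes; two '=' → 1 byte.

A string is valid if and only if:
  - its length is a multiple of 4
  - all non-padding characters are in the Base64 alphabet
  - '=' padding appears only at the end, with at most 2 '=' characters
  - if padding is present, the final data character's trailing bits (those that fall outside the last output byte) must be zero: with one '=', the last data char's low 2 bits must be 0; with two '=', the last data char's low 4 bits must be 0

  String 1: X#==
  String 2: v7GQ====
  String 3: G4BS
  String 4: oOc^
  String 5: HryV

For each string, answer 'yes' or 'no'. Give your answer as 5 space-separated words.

Answer: no no yes no yes

Derivation:
String 1: 'X#==' → invalid (bad char(s): ['#'])
String 2: 'v7GQ====' → invalid (4 pad chars (max 2))
String 3: 'G4BS' → valid
String 4: 'oOc^' → invalid (bad char(s): ['^'])
String 5: 'HryV' → valid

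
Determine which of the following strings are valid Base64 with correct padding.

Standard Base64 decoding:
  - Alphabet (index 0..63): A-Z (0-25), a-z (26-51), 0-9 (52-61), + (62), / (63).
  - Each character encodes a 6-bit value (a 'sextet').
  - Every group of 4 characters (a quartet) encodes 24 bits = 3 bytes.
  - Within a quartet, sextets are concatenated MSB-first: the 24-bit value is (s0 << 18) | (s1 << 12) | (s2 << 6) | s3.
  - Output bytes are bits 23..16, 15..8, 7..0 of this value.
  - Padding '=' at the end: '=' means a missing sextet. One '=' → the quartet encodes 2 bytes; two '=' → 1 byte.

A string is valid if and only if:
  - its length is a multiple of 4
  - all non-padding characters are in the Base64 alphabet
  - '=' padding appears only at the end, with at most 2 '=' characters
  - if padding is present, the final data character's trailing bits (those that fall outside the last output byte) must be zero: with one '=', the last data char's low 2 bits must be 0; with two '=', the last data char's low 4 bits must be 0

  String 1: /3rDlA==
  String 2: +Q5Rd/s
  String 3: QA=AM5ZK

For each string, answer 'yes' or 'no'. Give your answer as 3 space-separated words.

Answer: yes no no

Derivation:
String 1: '/3rDlA==' → valid
String 2: '+Q5Rd/s' → invalid (len=7 not mult of 4)
String 3: 'QA=AM5ZK' → invalid (bad char(s): ['=']; '=' in middle)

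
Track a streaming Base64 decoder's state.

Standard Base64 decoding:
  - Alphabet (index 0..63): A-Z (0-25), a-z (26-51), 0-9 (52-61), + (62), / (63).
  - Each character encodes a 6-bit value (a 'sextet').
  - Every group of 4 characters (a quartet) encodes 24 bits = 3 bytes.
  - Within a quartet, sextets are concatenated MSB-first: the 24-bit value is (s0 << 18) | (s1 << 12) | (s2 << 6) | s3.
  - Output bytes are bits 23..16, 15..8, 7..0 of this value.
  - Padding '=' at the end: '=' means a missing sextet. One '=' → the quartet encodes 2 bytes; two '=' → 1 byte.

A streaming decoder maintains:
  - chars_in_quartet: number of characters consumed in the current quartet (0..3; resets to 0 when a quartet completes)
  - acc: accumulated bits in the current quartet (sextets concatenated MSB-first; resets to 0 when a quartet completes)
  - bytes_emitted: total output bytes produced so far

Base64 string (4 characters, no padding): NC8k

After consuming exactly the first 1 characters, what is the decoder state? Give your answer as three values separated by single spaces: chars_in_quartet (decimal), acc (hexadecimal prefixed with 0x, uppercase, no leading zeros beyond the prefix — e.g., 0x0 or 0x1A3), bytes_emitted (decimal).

Answer: 1 0xD 0

Derivation:
After char 0 ('N'=13): chars_in_quartet=1 acc=0xD bytes_emitted=0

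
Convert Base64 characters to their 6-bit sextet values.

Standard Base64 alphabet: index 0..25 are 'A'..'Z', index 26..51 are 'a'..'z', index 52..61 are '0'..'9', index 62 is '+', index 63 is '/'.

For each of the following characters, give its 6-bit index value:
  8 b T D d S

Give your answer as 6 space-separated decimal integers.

'8': 0..9 range, 52 + ord('8') − ord('0') = 60
'b': a..z range, 26 + ord('b') − ord('a') = 27
'T': A..Z range, ord('T') − ord('A') = 19
'D': A..Z range, ord('D') − ord('A') = 3
'd': a..z range, 26 + ord('d') − ord('a') = 29
'S': A..Z range, ord('S') − ord('A') = 18

Answer: 60 27 19 3 29 18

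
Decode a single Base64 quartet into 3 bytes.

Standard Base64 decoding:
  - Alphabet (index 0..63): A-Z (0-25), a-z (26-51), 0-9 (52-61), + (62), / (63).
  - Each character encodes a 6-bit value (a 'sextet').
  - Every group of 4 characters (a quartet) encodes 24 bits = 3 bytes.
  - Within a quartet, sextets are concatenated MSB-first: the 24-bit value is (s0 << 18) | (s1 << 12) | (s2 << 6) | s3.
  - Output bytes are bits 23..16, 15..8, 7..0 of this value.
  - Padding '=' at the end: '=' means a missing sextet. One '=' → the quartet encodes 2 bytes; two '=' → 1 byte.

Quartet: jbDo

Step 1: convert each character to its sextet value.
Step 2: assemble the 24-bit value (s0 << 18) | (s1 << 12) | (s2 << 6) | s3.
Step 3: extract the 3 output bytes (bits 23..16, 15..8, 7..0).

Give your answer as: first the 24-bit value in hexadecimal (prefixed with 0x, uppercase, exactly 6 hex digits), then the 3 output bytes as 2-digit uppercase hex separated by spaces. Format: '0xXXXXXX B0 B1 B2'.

Sextets: j=35, b=27, D=3, o=40
24-bit: (35<<18) | (27<<12) | (3<<6) | 40
      = 0x8C0000 | 0x01B000 | 0x0000C0 | 0x000028
      = 0x8DB0E8
Bytes: (v>>16)&0xFF=8D, (v>>8)&0xFF=B0, v&0xFF=E8

Answer: 0x8DB0E8 8D B0 E8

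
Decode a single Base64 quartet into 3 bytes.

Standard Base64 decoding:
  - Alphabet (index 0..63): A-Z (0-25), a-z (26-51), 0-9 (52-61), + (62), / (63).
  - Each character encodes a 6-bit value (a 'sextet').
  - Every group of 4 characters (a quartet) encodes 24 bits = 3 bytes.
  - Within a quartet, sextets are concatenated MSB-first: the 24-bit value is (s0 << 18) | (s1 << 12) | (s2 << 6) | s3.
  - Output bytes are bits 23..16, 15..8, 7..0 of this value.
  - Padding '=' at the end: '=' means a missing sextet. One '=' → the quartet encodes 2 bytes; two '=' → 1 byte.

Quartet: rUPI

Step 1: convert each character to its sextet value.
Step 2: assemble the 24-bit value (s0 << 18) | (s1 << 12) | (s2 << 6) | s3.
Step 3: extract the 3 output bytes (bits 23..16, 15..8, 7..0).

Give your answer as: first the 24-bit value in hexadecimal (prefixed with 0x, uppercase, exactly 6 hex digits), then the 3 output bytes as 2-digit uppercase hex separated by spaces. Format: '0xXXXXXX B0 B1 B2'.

Answer: 0xAD43C8 AD 43 C8

Derivation:
Sextets: r=43, U=20, P=15, I=8
24-bit: (43<<18) | (20<<12) | (15<<6) | 8
      = 0xAC0000 | 0x014000 | 0x0003C0 | 0x000008
      = 0xAD43C8
Bytes: (v>>16)&0xFF=AD, (v>>8)&0xFF=43, v&0xFF=C8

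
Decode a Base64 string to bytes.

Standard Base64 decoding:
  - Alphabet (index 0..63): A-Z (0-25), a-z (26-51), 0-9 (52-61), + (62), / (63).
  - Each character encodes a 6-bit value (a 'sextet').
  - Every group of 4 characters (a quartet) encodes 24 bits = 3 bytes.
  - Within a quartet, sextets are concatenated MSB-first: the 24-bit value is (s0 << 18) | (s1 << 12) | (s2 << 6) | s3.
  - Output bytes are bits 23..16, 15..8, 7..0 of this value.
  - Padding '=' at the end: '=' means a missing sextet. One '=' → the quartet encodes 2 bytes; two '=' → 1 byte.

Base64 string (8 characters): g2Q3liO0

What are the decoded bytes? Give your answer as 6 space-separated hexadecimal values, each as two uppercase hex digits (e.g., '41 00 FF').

After char 0 ('g'=32): chars_in_quartet=1 acc=0x20 bytes_emitted=0
After char 1 ('2'=54): chars_in_quartet=2 acc=0x836 bytes_emitted=0
After char 2 ('Q'=16): chars_in_quartet=3 acc=0x20D90 bytes_emitted=0
After char 3 ('3'=55): chars_in_quartet=4 acc=0x836437 -> emit 83 64 37, reset; bytes_emitted=3
After char 4 ('l'=37): chars_in_quartet=1 acc=0x25 bytes_emitted=3
After char 5 ('i'=34): chars_in_quartet=2 acc=0x962 bytes_emitted=3
After char 6 ('O'=14): chars_in_quartet=3 acc=0x2588E bytes_emitted=3
After char 7 ('0'=52): chars_in_quartet=4 acc=0x9623B4 -> emit 96 23 B4, reset; bytes_emitted=6

Answer: 83 64 37 96 23 B4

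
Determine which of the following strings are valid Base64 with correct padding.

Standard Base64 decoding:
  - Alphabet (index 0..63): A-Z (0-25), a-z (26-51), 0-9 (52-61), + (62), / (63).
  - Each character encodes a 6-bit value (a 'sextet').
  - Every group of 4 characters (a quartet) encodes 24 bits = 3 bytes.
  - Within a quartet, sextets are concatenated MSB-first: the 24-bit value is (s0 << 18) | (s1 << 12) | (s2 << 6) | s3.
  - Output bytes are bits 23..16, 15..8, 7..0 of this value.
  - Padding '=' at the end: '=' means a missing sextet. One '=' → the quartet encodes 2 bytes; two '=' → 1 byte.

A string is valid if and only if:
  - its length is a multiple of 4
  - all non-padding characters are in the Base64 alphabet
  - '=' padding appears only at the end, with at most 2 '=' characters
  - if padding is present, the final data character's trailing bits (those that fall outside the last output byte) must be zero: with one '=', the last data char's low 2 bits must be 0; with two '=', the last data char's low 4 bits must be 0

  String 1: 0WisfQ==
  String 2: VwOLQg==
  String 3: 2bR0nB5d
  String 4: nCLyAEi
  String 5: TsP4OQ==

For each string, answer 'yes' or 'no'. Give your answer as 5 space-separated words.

String 1: '0WisfQ==' → valid
String 2: 'VwOLQg==' → valid
String 3: '2bR0nB5d' → valid
String 4: 'nCLyAEi' → invalid (len=7 not mult of 4)
String 5: 'TsP4OQ==' → valid

Answer: yes yes yes no yes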